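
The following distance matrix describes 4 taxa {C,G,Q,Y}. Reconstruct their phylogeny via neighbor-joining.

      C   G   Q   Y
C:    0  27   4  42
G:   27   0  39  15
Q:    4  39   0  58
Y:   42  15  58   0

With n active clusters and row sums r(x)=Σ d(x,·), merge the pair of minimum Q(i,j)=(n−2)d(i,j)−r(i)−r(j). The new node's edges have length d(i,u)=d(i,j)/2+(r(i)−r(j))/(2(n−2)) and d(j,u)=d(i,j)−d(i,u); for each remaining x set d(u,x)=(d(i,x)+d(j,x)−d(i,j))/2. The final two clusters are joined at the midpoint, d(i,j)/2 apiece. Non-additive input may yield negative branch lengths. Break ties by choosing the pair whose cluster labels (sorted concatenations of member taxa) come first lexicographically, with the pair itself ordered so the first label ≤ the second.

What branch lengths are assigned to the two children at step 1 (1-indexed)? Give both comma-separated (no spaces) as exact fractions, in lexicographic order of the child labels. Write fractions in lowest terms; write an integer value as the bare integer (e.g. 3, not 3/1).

1. join C+Q (d=4, Q=-166) ⇒ CQ; edges |C|=-5, |Q|=9
  updated: d(CQ,G)=31, d(CQ,Y)=48
2. join CQ+G (d=31, Q=-94) ⇒ CGQ; edges |CQ|=32, |G|=-1
  updated: d(CGQ,Y)=16
3. join CGQ+Y (d=16) ⇒ CGQY; edges |CGQ|=8, |Y|=8
final tree: (((C:-5,Q:9):32,G:-1):8,Y:8)
total length: 51

-5,9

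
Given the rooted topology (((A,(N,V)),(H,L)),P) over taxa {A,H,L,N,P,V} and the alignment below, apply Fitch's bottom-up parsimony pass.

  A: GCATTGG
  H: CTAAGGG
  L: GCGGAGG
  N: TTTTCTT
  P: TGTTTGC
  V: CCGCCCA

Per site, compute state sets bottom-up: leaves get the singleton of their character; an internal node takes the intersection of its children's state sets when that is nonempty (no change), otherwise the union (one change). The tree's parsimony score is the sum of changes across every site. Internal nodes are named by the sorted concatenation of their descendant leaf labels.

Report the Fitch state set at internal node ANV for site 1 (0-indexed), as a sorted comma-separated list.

site 0, node NV: N={T} ∪ V={C} → {C,T} (+1)
site 0, node ANV: A={G} ∪ NV={C,T} → {C,G,T} (+1)
site 0, node HL: H={C} ∪ L={G} → {C,G} (+1)
site 0, node AHLNV: ANV={C,G,T} ∩ HL={C,G} → {C,G} (+0)
site 0, node AHLNPV: AHLNV={C,G} ∪ P={T} → {C,G,T} (+1)
site 1, node NV: N={T} ∪ V={C} → {C,T} (+1)
site 1, node ANV: A={C} ∩ NV={C,T} → {C} (+0)
site 1, node HL: H={T} ∪ L={C} → {C,T} (+1)
site 1, node AHLNV: ANV={C} ∩ HL={C,T} → {C} (+0)
site 1, node AHLNPV: AHLNV={C} ∪ P={G} → {C,G} (+1)
site 2, node NV: N={T} ∪ V={G} → {G,T} (+1)
site 2, node ANV: A={A} ∪ NV={G,T} → {A,G,T} (+1)
site 2, node HL: H={A} ∪ L={G} → {A,G} (+1)
site 2, node AHLNV: ANV={A,G,T} ∩ HL={A,G} → {A,G} (+0)
site 2, node AHLNPV: AHLNV={A,G} ∪ P={T} → {A,G,T} (+1)
site 3, node NV: N={T} ∪ V={C} → {C,T} (+1)
site 3, node ANV: A={T} ∩ NV={C,T} → {T} (+0)
site 3, node HL: H={A} ∪ L={G} → {A,G} (+1)
site 3, node AHLNV: ANV={T} ∪ HL={A,G} → {A,G,T} (+1)
site 3, node AHLNPV: AHLNV={A,G,T} ∩ P={T} → {T} (+0)
site 4, node NV: N={C} ∩ V={C} → {C} (+0)
site 4, node ANV: A={T} ∪ NV={C} → {C,T} (+1)
site 4, node HL: H={G} ∪ L={A} → {A,G} (+1)
site 4, node AHLNV: ANV={C,T} ∪ HL={A,G} → {A,C,G,T} (+1)
site 4, node AHLNPV: AHLNV={A,C,G,T} ∩ P={T} → {T} (+0)
site 5, node NV: N={T} ∪ V={C} → {C,T} (+1)
site 5, node ANV: A={G} ∪ NV={C,T} → {C,G,T} (+1)
site 5, node HL: H={G} ∩ L={G} → {G} (+0)
site 5, node AHLNV: ANV={C,G,T} ∩ HL={G} → {G} (+0)
site 5, node AHLNPV: AHLNV={G} ∩ P={G} → {G} (+0)
site 6, node NV: N={T} ∪ V={A} → {A,T} (+1)
site 6, node ANV: A={G} ∪ NV={A,T} → {A,G,T} (+1)
site 6, node HL: H={G} ∩ L={G} → {G} (+0)
site 6, node AHLNV: ANV={A,G,T} ∩ HL={G} → {G} (+0)
site 6, node AHLNPV: AHLNV={G} ∪ P={C} → {C,G} (+1)
per-site changes: [4, 3, 4, 3, 3, 2, 3]; total = 22

C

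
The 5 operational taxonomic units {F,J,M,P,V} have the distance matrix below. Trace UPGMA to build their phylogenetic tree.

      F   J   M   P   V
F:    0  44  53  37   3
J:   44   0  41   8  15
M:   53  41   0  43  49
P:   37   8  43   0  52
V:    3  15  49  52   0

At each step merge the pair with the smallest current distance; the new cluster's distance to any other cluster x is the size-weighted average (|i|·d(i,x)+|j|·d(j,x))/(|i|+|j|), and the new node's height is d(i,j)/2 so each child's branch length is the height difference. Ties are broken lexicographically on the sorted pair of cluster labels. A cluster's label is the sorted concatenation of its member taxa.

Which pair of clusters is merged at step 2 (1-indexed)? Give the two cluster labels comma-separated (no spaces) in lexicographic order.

step 1: merge (F,V) at d=3; branch lengths F→3/2, V→3/2; new cluster FV
  updated: d(FV,J)=59/2, d(FV,M)=51, d(FV,P)=89/2
step 2: merge (J,P) at d=8; branch lengths J→4, P→4; new cluster JP
  updated: d(FV,JP)=37, d(JP,M)=42
step 3: merge (FV,JP) at d=37; branch lengths FV→17, JP→29/2; new cluster FJPV
  updated: d(FJPV,M)=93/2
step 4: merge (FJPV,M) at d=93/2; branch lengths FJPV→19/4, M→93/4; new cluster FJMPV
final tree: (((F:3/2,V:3/2):17,(J:4,P:4):29/2):19/4,M:93/4)
total length: 141/2

J,P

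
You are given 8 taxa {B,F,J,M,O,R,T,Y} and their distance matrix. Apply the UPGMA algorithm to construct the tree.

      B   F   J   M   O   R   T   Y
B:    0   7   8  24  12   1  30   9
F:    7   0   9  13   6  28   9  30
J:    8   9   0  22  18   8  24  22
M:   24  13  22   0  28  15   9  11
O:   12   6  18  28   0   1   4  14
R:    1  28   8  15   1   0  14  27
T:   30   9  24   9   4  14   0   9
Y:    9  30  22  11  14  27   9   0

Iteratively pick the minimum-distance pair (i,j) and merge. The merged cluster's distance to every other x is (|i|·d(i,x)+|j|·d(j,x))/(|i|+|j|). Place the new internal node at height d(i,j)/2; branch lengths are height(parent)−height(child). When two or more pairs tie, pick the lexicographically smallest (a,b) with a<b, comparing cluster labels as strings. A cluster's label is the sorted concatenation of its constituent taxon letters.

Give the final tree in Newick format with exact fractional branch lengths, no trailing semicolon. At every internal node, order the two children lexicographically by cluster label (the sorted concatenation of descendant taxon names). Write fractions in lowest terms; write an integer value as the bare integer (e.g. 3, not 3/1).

step 1: merge (B,R) at d=1; branch lengths B→1/2, R→1/2; new cluster BR
  updated: d(BR,F)=35/2, d(BR,J)=8, d(BR,M)=39/2, d(BR,O)=13/2, d(BR,T)=22, d(BR,Y)=18
step 2: merge (O,T) at d=4; branch lengths O→2, T→2; new cluster OT
  updated: d(BR,OT)=57/4, d(F,OT)=15/2, d(J,OT)=21, d(M,OT)=37/2, d(OT,Y)=23/2
step 3: merge (F,OT) at d=15/2; branch lengths F→15/4, OT→7/4; new cluster FOT
  updated: d(BR,FOT)=46/3, d(FOT,J)=17, d(FOT,M)=50/3, d(FOT,Y)=53/3
step 4: merge (BR,J) at d=8; branch lengths BR→7/2, J→4; new cluster BJR
  updated: d(BJR,FOT)=143/9, d(BJR,M)=61/3, d(BJR,Y)=58/3
step 5: merge (M,Y) at d=11; branch lengths M→11/2, Y→11/2; new cluster MY
  updated: d(BJR,MY)=119/6, d(FOT,MY)=103/6
step 6: merge (BJR,FOT) at d=143/9; branch lengths BJR→71/18, FOT→151/36; new cluster BFJORT
  updated: d(BFJORT,MY)=37/2
step 7: merge (BFJORT,MY) at d=37/2; branch lengths BFJORT→47/36, MY→15/4; new cluster BFJMORTY
final tree: ((((B:1/2,R:1/2):7/2,J:4):71/18,(F:15/4,(O:2,T:2):7/4):151/36):47/36,(M:11/2,Y:11/2):15/4)
total length: 1519/36

((((B:1/2,R:1/2):7/2,J:4):71/18,(F:15/4,(O:2,T:2):7/4):151/36):47/36,(M:11/2,Y:11/2):15/4)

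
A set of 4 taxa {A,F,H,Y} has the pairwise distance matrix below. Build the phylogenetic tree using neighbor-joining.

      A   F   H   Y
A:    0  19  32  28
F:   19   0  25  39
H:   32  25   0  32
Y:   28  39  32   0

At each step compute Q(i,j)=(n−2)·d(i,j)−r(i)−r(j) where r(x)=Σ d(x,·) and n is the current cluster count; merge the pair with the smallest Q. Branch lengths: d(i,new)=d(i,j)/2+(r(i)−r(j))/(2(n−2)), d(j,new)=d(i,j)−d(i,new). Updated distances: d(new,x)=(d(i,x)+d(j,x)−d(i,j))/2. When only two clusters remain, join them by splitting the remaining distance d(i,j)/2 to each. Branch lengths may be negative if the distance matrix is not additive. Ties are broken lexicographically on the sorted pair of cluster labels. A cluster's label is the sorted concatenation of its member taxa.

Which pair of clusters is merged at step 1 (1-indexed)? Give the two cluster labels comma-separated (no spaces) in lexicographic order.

step 1: merge (A,F) at d=19, Q=-124; branch lengths A→17/2, F→21/2; new cluster AF
  updated: d(AF,H)=19, d(AF,Y)=24
step 2: merge (AF,H) at d=19, Q=-75; branch lengths AF→11/2, H→27/2; new cluster AFH
  updated: d(AFH,Y)=37/2
step 3: merge (AFH,Y) at d=37/2; branch lengths AFH→37/4, Y→37/4; new cluster AFHY
final tree: (((A:17/2,F:21/2):11/2,H:27/2):37/4,Y:37/4)
total length: 113/2

A,F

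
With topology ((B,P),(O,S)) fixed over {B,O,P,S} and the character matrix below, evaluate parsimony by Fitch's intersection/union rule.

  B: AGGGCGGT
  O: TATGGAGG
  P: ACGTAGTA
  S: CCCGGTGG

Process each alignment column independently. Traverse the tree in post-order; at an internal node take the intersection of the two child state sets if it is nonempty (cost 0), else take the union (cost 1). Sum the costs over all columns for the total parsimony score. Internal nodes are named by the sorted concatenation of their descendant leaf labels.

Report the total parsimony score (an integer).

14

BP@0: {A} ∩ {A} = {A} (intersection, +0)
OS@0: {T} ∪ {C} = {C,T} (union, +1)
BOPS@0: {A} ∪ {C,T} = {A,C,T} (union, +1)
BP@1: {G} ∪ {C} = {C,G} (union, +1)
OS@1: {A} ∪ {C} = {A,C} (union, +1)
BOPS@1: {C,G} ∩ {A,C} = {C} (intersection, +0)
BP@2: {G} ∩ {G} = {G} (intersection, +0)
OS@2: {T} ∪ {C} = {C,T} (union, +1)
BOPS@2: {G} ∪ {C,T} = {C,G,T} (union, +1)
BP@3: {G} ∪ {T} = {G,T} (union, +1)
OS@3: {G} ∩ {G} = {G} (intersection, +0)
BOPS@3: {G,T} ∩ {G} = {G} (intersection, +0)
BP@4: {C} ∪ {A} = {A,C} (union, +1)
OS@4: {G} ∩ {G} = {G} (intersection, +0)
BOPS@4: {A,C} ∪ {G} = {A,C,G} (union, +1)
BP@5: {G} ∩ {G} = {G} (intersection, +0)
OS@5: {A} ∪ {T} = {A,T} (union, +1)
BOPS@5: {G} ∪ {A,T} = {A,G,T} (union, +1)
BP@6: {G} ∪ {T} = {G,T} (union, +1)
OS@6: {G} ∩ {G} = {G} (intersection, +0)
BOPS@6: {G,T} ∩ {G} = {G} (intersection, +0)
BP@7: {T} ∪ {A} = {A,T} (union, +1)
OS@7: {G} ∩ {G} = {G} (intersection, +0)
BOPS@7: {A,T} ∪ {G} = {A,G,T} (union, +1)
per-site changes: [2, 2, 2, 1, 2, 2, 1, 2]; total = 14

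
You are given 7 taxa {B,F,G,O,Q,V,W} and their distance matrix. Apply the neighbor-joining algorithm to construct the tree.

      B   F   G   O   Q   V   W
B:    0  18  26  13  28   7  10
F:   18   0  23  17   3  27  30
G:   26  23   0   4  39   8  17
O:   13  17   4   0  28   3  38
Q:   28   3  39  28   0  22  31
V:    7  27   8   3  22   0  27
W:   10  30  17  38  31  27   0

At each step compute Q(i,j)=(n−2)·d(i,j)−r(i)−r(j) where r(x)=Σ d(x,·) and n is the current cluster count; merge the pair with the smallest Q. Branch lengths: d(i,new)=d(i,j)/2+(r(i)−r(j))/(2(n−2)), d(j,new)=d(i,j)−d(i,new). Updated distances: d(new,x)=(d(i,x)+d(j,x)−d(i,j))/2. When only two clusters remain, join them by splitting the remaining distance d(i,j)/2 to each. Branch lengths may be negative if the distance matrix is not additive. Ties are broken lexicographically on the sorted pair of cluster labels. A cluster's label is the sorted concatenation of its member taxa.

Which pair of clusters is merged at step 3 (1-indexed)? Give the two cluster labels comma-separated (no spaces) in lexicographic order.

BW,FQ

step 1: merge (F,Q) at d=3, Q=-254; branch lengths F→-9/5, Q→24/5; new cluster FQ
  updated: d(B,FQ)=43/2, d(FQ,G)=59/2, d(FQ,O)=21, d(FQ,V)=23, d(FQ,W)=29
step 2: merge (B,W) at d=10, Q=-317/2; branch lengths B→-7/16, W→167/16; new cluster BW
  updated: d(BW,FQ)=81/4, d(BW,G)=33/2, d(BW,O)=41/2, d(BW,V)=12
step 3: merge (BW,FQ) at d=81/4, Q=-409/4; branch lengths BW→145/24, FQ→341/24; new cluster BFQW
  updated: d(BFQW,G)=103/8, d(BFQW,O)=85/8, d(BFQW,V)=59/8
step 4: merge (BFQW,V) at d=59/8, Q=-69/2; branch lengths BFQW→109/16, V→9/16; new cluster BFQVW
  updated: d(BFQVW,G)=27/4, d(BFQVW,O)=25/8
step 5: merge (BFQVW,G) at d=27/4, Q=-111/8; branch lengths BFQVW→47/16, G→61/16; new cluster BFGQVW
  updated: d(BFGQVW,O)=3/16
step 6: merge (BFGQVW,O) at d=3/16; branch lengths BFGQVW→3/32, O→3/32; new cluster BFGOQVW
final tree: (((((B:-7/16,W:167/16):145/24,(F:-9/5,Q:24/5):341/24):109/16,V:9/16):47/16,G:61/16):3/32,O:3/32)
total length: 761/16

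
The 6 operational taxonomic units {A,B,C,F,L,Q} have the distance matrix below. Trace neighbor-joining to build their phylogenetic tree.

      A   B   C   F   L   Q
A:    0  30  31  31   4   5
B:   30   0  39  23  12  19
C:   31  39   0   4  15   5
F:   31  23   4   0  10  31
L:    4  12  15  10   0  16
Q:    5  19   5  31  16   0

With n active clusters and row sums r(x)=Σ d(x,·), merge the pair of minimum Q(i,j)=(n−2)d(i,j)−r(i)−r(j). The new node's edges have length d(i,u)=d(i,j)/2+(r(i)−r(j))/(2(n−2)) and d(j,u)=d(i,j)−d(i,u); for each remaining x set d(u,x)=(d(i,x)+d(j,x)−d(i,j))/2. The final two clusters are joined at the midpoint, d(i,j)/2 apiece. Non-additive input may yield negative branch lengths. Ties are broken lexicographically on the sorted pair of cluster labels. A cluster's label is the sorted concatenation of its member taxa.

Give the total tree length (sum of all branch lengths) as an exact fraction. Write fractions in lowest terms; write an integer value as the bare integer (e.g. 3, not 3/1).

169/4

step 1: merge (C,F) at d=4, Q=-177; branch lengths C→11/8, F→21/8; new cluster CF
  updated: d(A,CF)=29, d(B,CF)=29, d(CF,L)=21/2, d(CF,Q)=16
step 2: merge (A,Q) at d=5, Q=-109; branch lengths A→9/2, Q→1/2; new cluster AQ
  updated: d(AQ,B)=22, d(AQ,CF)=20, d(AQ,L)=15/2
step 3: merge (AQ,CF) at d=20, Q=-69; branch lengths AQ→15/2, CF→25/2; new cluster ACFQ
  updated: d(ACFQ,B)=31/2, d(ACFQ,L)=-1
step 4: merge (ACFQ,B) at d=31/2, Q=-53/2; branch lengths ACFQ→5/4, B→57/4; new cluster ABCFQ
  updated: d(ABCFQ,L)=-9/4
step 5: merge (ABCFQ,L) at d=-9/4; branch lengths ABCFQ→-9/8, L→-9/8; new cluster ABCFLQ
final tree: ((((A:9/2,Q:1/2):15/2,(C:11/8,F:21/8):25/2):5/4,B:57/4):-9/8,L:-9/8)
total length: 169/4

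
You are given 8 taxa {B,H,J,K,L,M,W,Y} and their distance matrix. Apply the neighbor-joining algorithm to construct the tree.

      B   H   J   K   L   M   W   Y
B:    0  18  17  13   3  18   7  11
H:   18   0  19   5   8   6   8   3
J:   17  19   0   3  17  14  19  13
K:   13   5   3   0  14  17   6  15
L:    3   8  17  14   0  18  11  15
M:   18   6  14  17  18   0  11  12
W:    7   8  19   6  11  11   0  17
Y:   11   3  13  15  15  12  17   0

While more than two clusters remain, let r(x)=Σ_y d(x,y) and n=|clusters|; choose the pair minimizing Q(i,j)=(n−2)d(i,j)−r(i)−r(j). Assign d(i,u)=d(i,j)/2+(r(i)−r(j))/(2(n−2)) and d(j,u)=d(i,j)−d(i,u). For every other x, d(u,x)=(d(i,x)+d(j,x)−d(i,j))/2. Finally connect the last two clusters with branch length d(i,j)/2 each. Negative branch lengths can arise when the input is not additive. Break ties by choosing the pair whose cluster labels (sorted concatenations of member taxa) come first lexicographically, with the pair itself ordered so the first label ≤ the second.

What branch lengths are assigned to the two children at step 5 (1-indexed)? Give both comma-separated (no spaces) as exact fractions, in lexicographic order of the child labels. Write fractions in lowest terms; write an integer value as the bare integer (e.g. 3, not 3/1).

iteration 1: select J,K (d=3, Q=-157); attach at lengths (47/12, -11/12); label the merged cluster JK
  updated: d(B,JK)=27/2, d(H,JK)=21/2, d(JK,L)=14, d(JK,M)=14, d(JK,W)=11, d(JK,Y)=25/2
iteration 2: select B,L (d=3, Q=-249/2); attach at lengths (33/20, 27/20); label the merged cluster BL
  updated: d(BL,H)=23/2, d(BL,JK)=49/4, d(BL,M)=33/2, d(BL,W)=15/2, d(BL,Y)=23/2
iteration 3: select BL,W (d=15/2, Q=-335/4); attach at lengths (139/32, 101/32); label the merged cluster BLW
  updated: d(BLW,H)=6, d(BLW,JK)=63/8, d(BLW,M)=10, d(BLW,Y)=21/2
iteration 4: select BLW,JK (d=63/8, Q=-445/8); attach at lengths (35/16, 91/16); label the merged cluster BJKLW
  updated: d(BJKLW,H)=69/16, d(BJKLW,M)=129/16, d(BJKLW,Y)=121/16
iteration 5: select BJKLW,M (d=129/16, Q=-239/8); attach at lengths (5/2, 89/16); label the merged cluster BJKLMW
  updated: d(BJKLMW,H)=9/8, d(BJKLMW,Y)=23/4
iteration 6: select BJKLMW,H (d=9/8, Q=-79/8); attach at lengths (31/16, -13/16); label the merged cluster BHJKLMW
  updated: d(BHJKLMW,Y)=61/16
iteration 7: select BHJKLMW,Y (d=61/16); attach at lengths (61/32, 61/32); label the merged cluster BHJKLMWY
final tree: ((((((B:33/20,L:27/20):139/32,W:101/32):35/16,(J:47/12,K:-11/12):91/16):5/2,M:89/16):31/16,H:-13/16):61/32,Y:61/32)
total length: 275/8

5/2,89/16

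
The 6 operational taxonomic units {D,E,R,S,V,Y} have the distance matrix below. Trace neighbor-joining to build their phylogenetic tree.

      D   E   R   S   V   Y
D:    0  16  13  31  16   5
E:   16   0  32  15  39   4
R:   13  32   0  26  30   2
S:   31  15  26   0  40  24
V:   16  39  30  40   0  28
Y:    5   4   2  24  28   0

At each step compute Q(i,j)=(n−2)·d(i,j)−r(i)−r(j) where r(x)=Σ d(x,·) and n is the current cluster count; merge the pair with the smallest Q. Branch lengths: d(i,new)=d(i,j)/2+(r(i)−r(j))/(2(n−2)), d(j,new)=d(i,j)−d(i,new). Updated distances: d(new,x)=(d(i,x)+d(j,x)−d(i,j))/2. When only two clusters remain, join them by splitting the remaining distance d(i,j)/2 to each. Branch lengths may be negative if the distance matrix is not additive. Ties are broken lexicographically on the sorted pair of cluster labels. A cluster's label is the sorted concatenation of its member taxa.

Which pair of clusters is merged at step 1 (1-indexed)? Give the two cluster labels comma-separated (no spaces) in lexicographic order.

1. join E+S (d=15, Q=-182) ⇒ ES; edges |E|=15/4, |S|=45/4
  updated: d(D,ES)=16, d(ES,R)=43/2, d(ES,V)=32, d(ES,Y)=13/2
2. join D+V (d=16, Q=-108) ⇒ DV; edges |D|=-4/3, |V|=52/3
  updated: d(DV,ES)=16, d(DV,R)=27/2, d(DV,Y)=17/2
3. join DV+ES (d=16, Q=-50) ⇒ DESV; edges |DV|=13/2, |ES|=19/2
  updated: d(DESV,R)=19/2, d(DESV,Y)=-1/2
4. join DESV+R (d=19/2, Q=-11) ⇒ DERSV; edges |DESV|=7/2, |R|=6
  updated: d(DERSV,Y)=-4
5. join DERSV+Y (d=-4) ⇒ DERSVY; edges |DERSV|=-2, |Y|=-2
final tree: ((((D:-4/3,V:52/3):13/2,(E:15/4,S:45/4):19/2):7/2,R:6):-2,Y:-2)
total length: 105/2

E,S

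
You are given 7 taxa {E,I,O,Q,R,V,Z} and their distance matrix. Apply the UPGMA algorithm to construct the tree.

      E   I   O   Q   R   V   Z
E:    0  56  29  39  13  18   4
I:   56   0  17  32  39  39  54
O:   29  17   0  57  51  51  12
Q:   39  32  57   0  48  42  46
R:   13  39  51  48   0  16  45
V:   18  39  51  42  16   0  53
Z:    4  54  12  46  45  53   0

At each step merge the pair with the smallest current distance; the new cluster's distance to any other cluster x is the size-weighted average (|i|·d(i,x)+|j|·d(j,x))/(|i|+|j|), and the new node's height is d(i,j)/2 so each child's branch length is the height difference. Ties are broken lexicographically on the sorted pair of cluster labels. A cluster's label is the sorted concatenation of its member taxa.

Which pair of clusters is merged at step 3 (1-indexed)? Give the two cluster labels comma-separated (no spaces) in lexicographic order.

1. join E+Z (d=4) ⇒ EZ; edges |E|=2, |Z|=2
  updated: d(EZ,I)=55, d(EZ,O)=41/2, d(EZ,Q)=85/2, d(EZ,R)=29, d(EZ,V)=71/2
2. join R+V (d=16) ⇒ RV; edges |R|=8, |V|=8
  updated: d(EZ,RV)=129/4, d(I,RV)=39, d(O,RV)=51, d(Q,RV)=45
3. join I+O (d=17) ⇒ IO; edges |I|=17/2, |O|=17/2
  updated: d(EZ,IO)=151/4, d(IO,Q)=89/2, d(IO,RV)=45
4. join EZ+RV (d=129/4) ⇒ ERVZ; edges |EZ|=113/8, |RV|=65/8
  updated: d(ERVZ,IO)=331/8, d(ERVZ,Q)=175/4
5. join ERVZ+IO (d=331/8) ⇒ EIORVZ; edges |ERVZ|=73/16, |IO|=195/16
  updated: d(EIORVZ,Q)=44
6. join EIORVZ+Q (d=44) ⇒ EIOQRVZ; edges |EIORVZ|=21/16, |Q|=22
final tree: ((((E:2,Z:2):113/8,(R:8,V:8):65/8):73/16,(I:17/2,O:17/2):195/16):21/16,Q:22)
total length: 1589/16

I,O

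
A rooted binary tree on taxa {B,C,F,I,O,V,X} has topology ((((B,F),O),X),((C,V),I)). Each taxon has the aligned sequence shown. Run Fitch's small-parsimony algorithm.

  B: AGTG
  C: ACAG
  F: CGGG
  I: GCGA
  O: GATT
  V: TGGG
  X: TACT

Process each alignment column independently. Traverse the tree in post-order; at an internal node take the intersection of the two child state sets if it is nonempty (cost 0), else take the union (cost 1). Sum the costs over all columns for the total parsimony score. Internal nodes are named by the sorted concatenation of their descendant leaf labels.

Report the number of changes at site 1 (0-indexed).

BF@0: {A} ∪ {C} = {A,C} (union, +1)
BFO@0: {A,C} ∪ {G} = {A,C,G} (union, +1)
BFOX@0: {A,C,G} ∪ {T} = {A,C,G,T} (union, +1)
CV@0: {A} ∪ {T} = {A,T} (union, +1)
CIV@0: {A,T} ∪ {G} = {A,G,T} (union, +1)
BCFIOVX@0: {A,C,G,T} ∩ {A,G,T} = {A,G,T} (intersection, +0)
BF@1: {G} ∩ {G} = {G} (intersection, +0)
BFO@1: {G} ∪ {A} = {A,G} (union, +1)
BFOX@1: {A,G} ∩ {A} = {A} (intersection, +0)
CV@1: {C} ∪ {G} = {C,G} (union, +1)
CIV@1: {C,G} ∩ {C} = {C} (intersection, +0)
BCFIOVX@1: {A} ∪ {C} = {A,C} (union, +1)
BF@2: {T} ∪ {G} = {G,T} (union, +1)
BFO@2: {G,T} ∩ {T} = {T} (intersection, +0)
BFOX@2: {T} ∪ {C} = {C,T} (union, +1)
CV@2: {A} ∪ {G} = {A,G} (union, +1)
CIV@2: {A,G} ∩ {G} = {G} (intersection, +0)
BCFIOVX@2: {C,T} ∪ {G} = {C,G,T} (union, +1)
BF@3: {G} ∩ {G} = {G} (intersection, +0)
BFO@3: {G} ∪ {T} = {G,T} (union, +1)
BFOX@3: {G,T} ∩ {T} = {T} (intersection, +0)
CV@3: {G} ∩ {G} = {G} (intersection, +0)
CIV@3: {G} ∪ {A} = {A,G} (union, +1)
BCFIOVX@3: {T} ∪ {A,G} = {A,G,T} (union, +1)
per-site changes: [5, 3, 4, 3]; total = 15

3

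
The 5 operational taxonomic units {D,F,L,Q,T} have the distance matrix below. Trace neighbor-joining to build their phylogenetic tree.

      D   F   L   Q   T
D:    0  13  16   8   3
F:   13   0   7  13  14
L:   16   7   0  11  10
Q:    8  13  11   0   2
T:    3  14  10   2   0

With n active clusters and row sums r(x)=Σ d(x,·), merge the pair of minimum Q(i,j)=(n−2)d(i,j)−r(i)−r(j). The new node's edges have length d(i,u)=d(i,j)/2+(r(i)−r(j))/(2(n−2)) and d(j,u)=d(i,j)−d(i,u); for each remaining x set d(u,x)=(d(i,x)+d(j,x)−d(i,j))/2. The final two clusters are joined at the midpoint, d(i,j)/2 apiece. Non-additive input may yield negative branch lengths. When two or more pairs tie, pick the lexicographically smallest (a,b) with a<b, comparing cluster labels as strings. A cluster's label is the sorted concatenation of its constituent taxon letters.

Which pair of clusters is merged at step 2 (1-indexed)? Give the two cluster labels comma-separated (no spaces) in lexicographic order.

D,T

1. join F+L (d=7, Q=-70) ⇒ FL; edges |F|=4, |L|=3
  updated: d(D,FL)=11, d(FL,Q)=17/2, d(FL,T)=17/2
2. join D+T (d=3, Q=-59/2) ⇒ DT; edges |D|=29/8, |T|=-5/8
  updated: d(DT,FL)=33/4, d(DT,Q)=7/2
3. join DT+FL (d=33/4, Q=-81/4) ⇒ DFLT; edges |DT|=13/8, |FL|=53/8
  updated: d(DFLT,Q)=15/8
4. join DFLT+Q (d=15/8) ⇒ DFLQT; edges |DFLT|=15/16, |Q|=15/16
final tree: (((D:29/8,T:-5/8):13/8,(F:4,L:3):53/8):15/16,Q:15/16)
total length: 161/8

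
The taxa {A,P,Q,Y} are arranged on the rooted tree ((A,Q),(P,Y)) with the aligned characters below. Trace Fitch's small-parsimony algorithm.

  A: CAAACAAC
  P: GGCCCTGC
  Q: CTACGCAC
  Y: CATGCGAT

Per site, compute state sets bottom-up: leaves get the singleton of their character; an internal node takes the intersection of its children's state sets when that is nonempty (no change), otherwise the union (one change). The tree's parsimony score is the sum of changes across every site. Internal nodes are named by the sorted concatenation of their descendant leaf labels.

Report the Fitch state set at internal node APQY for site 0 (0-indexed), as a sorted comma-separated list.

C

AQ@0: {C} ∩ {C} = {C} (intersection, +0)
PY@0: {G} ∪ {C} = {C,G} (union, +1)
APQY@0: {C} ∩ {C,G} = {C} (intersection, +0)
AQ@1: {A} ∪ {T} = {A,T} (union, +1)
PY@1: {G} ∪ {A} = {A,G} (union, +1)
APQY@1: {A,T} ∩ {A,G} = {A} (intersection, +0)
AQ@2: {A} ∩ {A} = {A} (intersection, +0)
PY@2: {C} ∪ {T} = {C,T} (union, +1)
APQY@2: {A} ∪ {C,T} = {A,C,T} (union, +1)
AQ@3: {A} ∪ {C} = {A,C} (union, +1)
PY@3: {C} ∪ {G} = {C,G} (union, +1)
APQY@3: {A,C} ∩ {C,G} = {C} (intersection, +0)
AQ@4: {C} ∪ {G} = {C,G} (union, +1)
PY@4: {C} ∩ {C} = {C} (intersection, +0)
APQY@4: {C,G} ∩ {C} = {C} (intersection, +0)
AQ@5: {A} ∪ {C} = {A,C} (union, +1)
PY@5: {T} ∪ {G} = {G,T} (union, +1)
APQY@5: {A,C} ∪ {G,T} = {A,C,G,T} (union, +1)
AQ@6: {A} ∩ {A} = {A} (intersection, +0)
PY@6: {G} ∪ {A} = {A,G} (union, +1)
APQY@6: {A} ∩ {A,G} = {A} (intersection, +0)
AQ@7: {C} ∩ {C} = {C} (intersection, +0)
PY@7: {C} ∪ {T} = {C,T} (union, +1)
APQY@7: {C} ∩ {C,T} = {C} (intersection, +0)
per-site changes: [1, 2, 2, 2, 1, 3, 1, 1]; total = 13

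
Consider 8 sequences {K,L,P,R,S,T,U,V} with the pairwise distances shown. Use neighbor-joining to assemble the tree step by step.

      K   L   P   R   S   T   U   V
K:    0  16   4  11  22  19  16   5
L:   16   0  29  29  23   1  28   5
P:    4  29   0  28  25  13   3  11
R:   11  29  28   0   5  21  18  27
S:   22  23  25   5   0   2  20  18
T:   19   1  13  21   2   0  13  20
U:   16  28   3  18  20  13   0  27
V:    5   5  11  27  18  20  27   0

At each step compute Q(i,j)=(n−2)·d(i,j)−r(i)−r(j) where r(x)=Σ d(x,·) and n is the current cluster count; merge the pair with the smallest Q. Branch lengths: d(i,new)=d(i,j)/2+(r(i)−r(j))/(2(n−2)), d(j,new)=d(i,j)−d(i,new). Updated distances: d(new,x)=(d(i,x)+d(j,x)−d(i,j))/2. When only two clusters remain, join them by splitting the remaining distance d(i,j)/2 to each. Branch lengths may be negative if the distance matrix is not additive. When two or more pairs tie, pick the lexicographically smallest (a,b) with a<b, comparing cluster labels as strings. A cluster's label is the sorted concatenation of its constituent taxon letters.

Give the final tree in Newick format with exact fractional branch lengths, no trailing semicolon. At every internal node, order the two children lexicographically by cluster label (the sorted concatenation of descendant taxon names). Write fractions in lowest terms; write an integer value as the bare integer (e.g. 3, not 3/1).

(((K:1/8,V:39/8):5/2,((L:13/4,T:-9/4):169/24,(R:9/2,S:1/2):209/24):23/8):4,(P:-1,U:4):4)

1. join R+S (d=5, Q=-224) ⇒ RS; edges |R|=9/2, |S|=1/2
  updated: d(K,RS)=14, d(L,RS)=47/2, d(P,RS)=24, d(RS,T)=9, d(RS,U)=33/2, d(RS,V)=20
2. join L+T (d=1, Q=-345/2) ⇒ LT; edges |L|=13/4, |T|=-9/4
  updated: d(K,LT)=17, d(LT,P)=41/2, d(LT,RS)=63/4, d(LT,U)=20, d(LT,V)=12
3. join P+U (d=3, Q=-133) ⇒ PU; edges |P|=-1, |U|=4
  updated: d(K,PU)=17/2, d(LT,PU)=75/4, d(PU,RS)=75/4, d(PU,V)=35/2
4. join LT+RS (d=63/4, Q=-339/4) ⇒ LRST; edges |LT|=169/24, |RS|=209/24
  updated: d(K,LRST)=61/8, d(LRST,PU)=87/8, d(LRST,V)=65/8
5. join K+V (d=5, Q=-167/4) ⇒ KV; edges |K|=1/8, |V|=39/8
  updated: d(KV,LRST)=43/8, d(KV,PU)=21/2
6. join KV+LRST (d=43/8, Q=-107/4) ⇒ KLRSTV; edges |KV|=5/2, |LRST|=23/8
  updated: d(KLRSTV,PU)=8
7. join KLRSTV+PU (d=8) ⇒ KLPRSTUV; edges |KLRSTV|=4, |PU|=4
final tree: (((K:1/8,V:39/8):5/2,((L:13/4,T:-9/4):169/24,(R:9/2,S:1/2):209/24):23/8):4,(P:-1,U:4):4)
total length: 345/8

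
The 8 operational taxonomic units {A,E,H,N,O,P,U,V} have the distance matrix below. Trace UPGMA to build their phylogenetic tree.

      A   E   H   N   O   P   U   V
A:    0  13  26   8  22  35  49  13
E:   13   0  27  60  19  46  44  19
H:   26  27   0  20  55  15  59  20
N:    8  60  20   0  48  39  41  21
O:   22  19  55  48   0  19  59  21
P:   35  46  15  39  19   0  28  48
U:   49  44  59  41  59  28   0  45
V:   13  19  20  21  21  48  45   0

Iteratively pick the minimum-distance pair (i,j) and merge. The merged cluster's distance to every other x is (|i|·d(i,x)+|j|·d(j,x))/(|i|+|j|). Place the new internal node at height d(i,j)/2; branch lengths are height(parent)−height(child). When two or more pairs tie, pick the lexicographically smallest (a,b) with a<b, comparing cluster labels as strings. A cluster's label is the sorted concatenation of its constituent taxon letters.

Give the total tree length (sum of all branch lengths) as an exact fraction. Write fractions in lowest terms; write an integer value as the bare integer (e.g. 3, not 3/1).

1511/14

step 1: merge (A,N) at d=8; branch lengths A→4, N→4; new cluster AN
  updated: d(AN,E)=73/2, d(AN,H)=23, d(AN,O)=35, d(AN,P)=37, d(AN,U)=45, d(AN,V)=17
step 2: merge (H,P) at d=15; branch lengths H→15/2, P→15/2; new cluster HP
  updated: d(AN,HP)=30, d(E,HP)=73/2, d(HP,O)=37, d(HP,U)=87/2, d(HP,V)=34
step 3: merge (AN,V) at d=17; branch lengths AN→9/2, V→17/2; new cluster ANV
  updated: d(ANV,E)=92/3, d(ANV,HP)=94/3, d(ANV,O)=91/3, d(ANV,U)=45
step 4: merge (E,O) at d=19; branch lengths E→19/2, O→19/2; new cluster EO
  updated: d(ANV,EO)=61/2, d(EO,HP)=147/4, d(EO,U)=103/2
step 5: merge (ANV,EO) at d=61/2; branch lengths ANV→27/4, EO→23/4; new cluster AENOV
  updated: d(AENOV,HP)=67/2, d(AENOV,U)=238/5
step 6: merge (AENOV,HP) at d=67/2; branch lengths AENOV→3/2, HP→37/4; new cluster AEHNOPV
  updated: d(AEHNOPV,U)=325/7
step 7: merge (AEHNOPV,U) at d=325/7; branch lengths AEHNOPV→181/28, U→325/14; new cluster AEHNOPUV
final tree: (((((A:4,N:4):9/2,V:17/2):27/4,(E:19/2,O:19/2):23/4):3/2,(H:15/2,P:15/2):37/4):181/28,U:325/14)
total length: 1511/14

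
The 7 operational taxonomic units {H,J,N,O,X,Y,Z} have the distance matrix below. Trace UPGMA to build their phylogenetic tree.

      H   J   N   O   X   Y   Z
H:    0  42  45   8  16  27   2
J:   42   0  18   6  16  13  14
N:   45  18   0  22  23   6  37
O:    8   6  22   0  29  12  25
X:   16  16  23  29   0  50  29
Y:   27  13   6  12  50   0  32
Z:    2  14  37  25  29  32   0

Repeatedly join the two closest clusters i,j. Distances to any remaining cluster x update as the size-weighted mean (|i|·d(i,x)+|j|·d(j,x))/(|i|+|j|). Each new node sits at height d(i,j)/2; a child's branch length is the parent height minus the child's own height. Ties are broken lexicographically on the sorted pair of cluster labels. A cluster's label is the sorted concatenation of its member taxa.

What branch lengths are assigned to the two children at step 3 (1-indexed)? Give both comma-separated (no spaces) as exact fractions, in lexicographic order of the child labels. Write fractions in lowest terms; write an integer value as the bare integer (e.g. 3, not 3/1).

1. join H+Z (d=2) ⇒ HZ; edges |H|=1, |Z|=1
  updated: d(HZ,J)=28, d(HZ,N)=41, d(HZ,O)=33/2, d(HZ,X)=45/2, d(HZ,Y)=59/2
2. join J+O (d=6) ⇒ JO; edges |J|=3, |O|=3
  updated: d(HZ,JO)=89/4, d(JO,N)=20, d(JO,X)=45/2, d(JO,Y)=25/2
3. join N+Y (d=6) ⇒ NY; edges |N|=3, |Y|=3
  updated: d(HZ,NY)=141/4, d(JO,NY)=65/4, d(NY,X)=73/2
4. join JO+NY (d=65/4) ⇒ JNOY; edges |JO|=41/8, |NY|=41/8
  updated: d(HZ,JNOY)=115/4, d(JNOY,X)=59/2
5. join HZ+X (d=45/2) ⇒ HXZ; edges |HZ|=41/4, |X|=45/4
  updated: d(HXZ,JNOY)=29
6. join HXZ+JNOY (d=29) ⇒ HJNOXYZ; edges |HXZ|=13/4, |JNOY|=51/8
final tree: (((H:1,Z:1):41/4,X:45/4):13/4,((J:3,O:3):41/8,(N:3,Y:3):41/8):51/8)
total length: 443/8

3,3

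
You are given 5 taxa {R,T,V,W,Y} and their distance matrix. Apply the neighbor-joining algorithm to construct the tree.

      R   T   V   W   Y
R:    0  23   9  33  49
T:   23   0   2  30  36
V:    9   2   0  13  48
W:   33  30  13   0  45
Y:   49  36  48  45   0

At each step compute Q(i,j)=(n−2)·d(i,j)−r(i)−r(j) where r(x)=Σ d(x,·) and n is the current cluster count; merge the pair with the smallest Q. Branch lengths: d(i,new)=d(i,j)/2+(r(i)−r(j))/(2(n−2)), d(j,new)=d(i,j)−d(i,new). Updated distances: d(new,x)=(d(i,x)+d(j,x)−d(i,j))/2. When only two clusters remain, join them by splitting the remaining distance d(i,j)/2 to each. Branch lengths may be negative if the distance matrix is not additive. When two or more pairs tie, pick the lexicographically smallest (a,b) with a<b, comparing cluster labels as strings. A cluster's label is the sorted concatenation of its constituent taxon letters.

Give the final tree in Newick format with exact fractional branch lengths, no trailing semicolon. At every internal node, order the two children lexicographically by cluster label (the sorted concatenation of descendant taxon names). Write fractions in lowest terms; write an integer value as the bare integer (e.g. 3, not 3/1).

step 1: merge (W,Y) at d=45, Q=-164; branch lengths W→13, Y→32; new cluster WY
  updated: d(R,WY)=37/2, d(T,WY)=21/2, d(V,WY)=8
step 2: merge (R,V) at d=9, Q=-103/2; branch lengths R→99/8, V→-27/8; new cluster RV
  updated: d(RV,T)=8, d(RV,WY)=35/4
step 3: merge (RV,T) at d=8, Q=-109/4; branch lengths RV→25/8, T→39/8; new cluster RTV
  updated: d(RTV,WY)=45/8
step 4: merge (RTV,WY) at d=45/8; branch lengths RTV→45/16, WY→45/16; new cluster RTVWY
final tree: (((R:99/8,V:-27/8):25/8,T:39/8):45/16,(W:13,Y:32):45/16)
total length: 541/8

(((R:99/8,V:-27/8):25/8,T:39/8):45/16,(W:13,Y:32):45/16)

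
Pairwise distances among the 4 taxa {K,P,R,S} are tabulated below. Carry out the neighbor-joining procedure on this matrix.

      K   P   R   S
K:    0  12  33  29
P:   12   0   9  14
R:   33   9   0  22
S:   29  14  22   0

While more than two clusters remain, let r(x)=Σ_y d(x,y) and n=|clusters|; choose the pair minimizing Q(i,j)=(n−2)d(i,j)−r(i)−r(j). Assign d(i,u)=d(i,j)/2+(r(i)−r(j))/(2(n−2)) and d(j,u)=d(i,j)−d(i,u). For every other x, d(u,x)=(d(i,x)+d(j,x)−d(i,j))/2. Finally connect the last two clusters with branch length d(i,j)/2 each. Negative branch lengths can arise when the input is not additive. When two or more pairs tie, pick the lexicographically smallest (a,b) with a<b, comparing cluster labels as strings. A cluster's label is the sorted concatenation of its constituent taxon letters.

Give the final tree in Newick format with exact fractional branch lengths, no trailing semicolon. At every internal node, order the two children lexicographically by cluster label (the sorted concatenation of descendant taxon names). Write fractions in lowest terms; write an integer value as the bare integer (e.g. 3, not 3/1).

step 1: merge (K,P) at d=12, Q=-85; branch lengths K→63/4, P→-15/4; new cluster KP
  updated: d(KP,R)=15, d(KP,S)=31/2
step 2: merge (KP,R) at d=15, Q=-105/2; branch lengths KP→17/4, R→43/4; new cluster KPR
  updated: d(KPR,S)=45/4
step 3: merge (KPR,S) at d=45/4; branch lengths KPR→45/8, S→45/8; new cluster KPRS
final tree: (((K:63/4,P:-15/4):17/4,R:43/4):45/8,S:45/8)
total length: 153/4

(((K:63/4,P:-15/4):17/4,R:43/4):45/8,S:45/8)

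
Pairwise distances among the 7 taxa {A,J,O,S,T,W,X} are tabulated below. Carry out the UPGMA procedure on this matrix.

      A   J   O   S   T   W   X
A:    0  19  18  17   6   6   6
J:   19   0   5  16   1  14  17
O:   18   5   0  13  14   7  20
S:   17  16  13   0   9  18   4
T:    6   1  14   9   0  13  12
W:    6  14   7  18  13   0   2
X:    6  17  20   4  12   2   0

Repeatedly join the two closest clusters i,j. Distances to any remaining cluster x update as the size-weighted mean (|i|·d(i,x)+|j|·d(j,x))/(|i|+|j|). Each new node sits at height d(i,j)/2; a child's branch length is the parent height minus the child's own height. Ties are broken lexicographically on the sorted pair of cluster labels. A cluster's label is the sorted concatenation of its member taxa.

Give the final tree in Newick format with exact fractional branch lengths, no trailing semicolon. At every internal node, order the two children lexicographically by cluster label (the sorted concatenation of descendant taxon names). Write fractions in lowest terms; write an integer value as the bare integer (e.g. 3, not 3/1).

((A:3,(W:1,X:1):2):31/8,(((J:1/2,T:1/2):17/4,O:19/4):19/12,S:19/3):13/24)

1. join J+T (d=1) ⇒ JT; edges |J|=1/2, |T|=1/2
  updated: d(A,JT)=25/2, d(JT,O)=19/2, d(JT,S)=25/2, d(JT,W)=27/2, d(JT,X)=29/2
2. join W+X (d=2) ⇒ WX; edges |W|=1, |X|=1
  updated: d(A,WX)=6, d(JT,WX)=14, d(O,WX)=27/2, d(S,WX)=11
3. join A+WX (d=6) ⇒ AWX; edges |A|=3, |WX|=2
  updated: d(AWX,JT)=27/2, d(AWX,O)=15, d(AWX,S)=13
4. join JT+O (d=19/2) ⇒ JOT; edges |JT|=17/4, |O|=19/4
  updated: d(AWX,JOT)=14, d(JOT,S)=38/3
5. join JOT+S (d=38/3) ⇒ JOST; edges |JOT|=19/12, |S|=19/3
  updated: d(AWX,JOST)=55/4
6. join AWX+JOST (d=55/4) ⇒ AJOSTWX; edges |AWX|=31/8, |JOST|=13/24
final tree: ((A:3,(W:1,X:1):2):31/8,(((J:1/2,T:1/2):17/4,O:19/4):19/12,S:19/3):13/24)
total length: 88/3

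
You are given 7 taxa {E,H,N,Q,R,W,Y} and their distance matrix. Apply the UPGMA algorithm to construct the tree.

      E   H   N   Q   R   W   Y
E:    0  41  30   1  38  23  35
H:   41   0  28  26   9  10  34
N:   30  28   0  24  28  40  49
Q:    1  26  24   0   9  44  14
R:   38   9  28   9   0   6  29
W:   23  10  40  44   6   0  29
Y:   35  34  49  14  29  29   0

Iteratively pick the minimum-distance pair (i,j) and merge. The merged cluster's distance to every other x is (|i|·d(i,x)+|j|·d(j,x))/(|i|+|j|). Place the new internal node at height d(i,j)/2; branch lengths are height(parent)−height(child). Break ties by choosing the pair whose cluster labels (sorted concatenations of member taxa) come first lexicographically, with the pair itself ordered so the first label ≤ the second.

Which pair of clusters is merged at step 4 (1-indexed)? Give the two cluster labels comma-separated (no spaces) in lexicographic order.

iteration 1: select E,Q (d=1); attach at lengths (1/2, 1/2); label the merged cluster EQ
  updated: d(EQ,H)=67/2, d(EQ,N)=27, d(EQ,R)=47/2, d(EQ,W)=67/2, d(EQ,Y)=49/2
iteration 2: select R,W (d=6); attach at lengths (3, 3); label the merged cluster RW
  updated: d(EQ,RW)=57/2, d(H,RW)=19/2, d(N,RW)=34, d(RW,Y)=29
iteration 3: select H,RW (d=19/2); attach at lengths (19/4, 7/4); label the merged cluster HRW
  updated: d(EQ,HRW)=181/6, d(HRW,N)=32, d(HRW,Y)=92/3
iteration 4: select EQ,Y (d=49/2); attach at lengths (47/4, 49/4); label the merged cluster EQY
  updated: d(EQY,HRW)=91/3, d(EQY,N)=103/3
iteration 5: select EQY,HRW (d=91/3); attach at lengths (35/12, 125/12); label the merged cluster EHQRWY
  updated: d(EHQRWY,N)=199/6
iteration 6: select EHQRWY,N (d=199/6); attach at lengths (17/12, 199/12); label the merged cluster EHNQRWY
final tree: ((((E:1/2,Q:1/2):47/4,Y:49/4):35/12,(H:19/4,(R:3,W:3):7/4):125/12):17/12,N:199/12)
total length: 413/6

EQ,Y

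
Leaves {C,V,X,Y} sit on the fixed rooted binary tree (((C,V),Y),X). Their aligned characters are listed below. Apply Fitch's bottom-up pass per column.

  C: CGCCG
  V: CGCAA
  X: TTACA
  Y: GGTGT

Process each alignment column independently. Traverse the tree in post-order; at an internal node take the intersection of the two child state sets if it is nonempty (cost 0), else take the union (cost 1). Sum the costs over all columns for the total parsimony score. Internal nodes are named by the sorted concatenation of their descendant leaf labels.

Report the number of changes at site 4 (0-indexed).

site 0, node CV: C={C} ∩ V={C} → {C} (+0)
site 0, node CVY: CV={C} ∪ Y={G} → {C,G} (+1)
site 0, node CVXY: CVY={C,G} ∪ X={T} → {C,G,T} (+1)
site 1, node CV: C={G} ∩ V={G} → {G} (+0)
site 1, node CVY: CV={G} ∩ Y={G} → {G} (+0)
site 1, node CVXY: CVY={G} ∪ X={T} → {G,T} (+1)
site 2, node CV: C={C} ∩ V={C} → {C} (+0)
site 2, node CVY: CV={C} ∪ Y={T} → {C,T} (+1)
site 2, node CVXY: CVY={C,T} ∪ X={A} → {A,C,T} (+1)
site 3, node CV: C={C} ∪ V={A} → {A,C} (+1)
site 3, node CVY: CV={A,C} ∪ Y={G} → {A,C,G} (+1)
site 3, node CVXY: CVY={A,C,G} ∩ X={C} → {C} (+0)
site 4, node CV: C={G} ∪ V={A} → {A,G} (+1)
site 4, node CVY: CV={A,G} ∪ Y={T} → {A,G,T} (+1)
site 4, node CVXY: CVY={A,G,T} ∩ X={A} → {A} (+0)
per-site changes: [2, 1, 2, 2, 2]; total = 9

2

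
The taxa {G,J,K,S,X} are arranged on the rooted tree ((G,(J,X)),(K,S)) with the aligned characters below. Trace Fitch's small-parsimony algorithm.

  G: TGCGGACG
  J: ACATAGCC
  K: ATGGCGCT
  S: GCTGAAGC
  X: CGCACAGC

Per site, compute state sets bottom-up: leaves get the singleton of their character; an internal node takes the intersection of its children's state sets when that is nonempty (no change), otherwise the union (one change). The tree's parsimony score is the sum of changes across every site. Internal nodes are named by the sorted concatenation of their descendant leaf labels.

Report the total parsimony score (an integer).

[col 0] JX: children J:{A}, X:{C} ∪→ {A,C}; cost 1
[col 0] GJX: children G:{T}, JX:{A,C} ∪→ {A,C,T}; cost 1
[col 0] KS: children K:{A}, S:{G} ∪→ {A,G}; cost 1
[col 0] GJKSX: children GJX:{A,C,T}, KS:{A,G} ∩→ {A}; cost 0
[col 1] JX: children J:{C}, X:{G} ∪→ {C,G}; cost 1
[col 1] GJX: children G:{G}, JX:{C,G} ∩→ {G}; cost 0
[col 1] KS: children K:{T}, S:{C} ∪→ {C,T}; cost 1
[col 1] GJKSX: children GJX:{G}, KS:{C,T} ∪→ {C,G,T}; cost 1
[col 2] JX: children J:{A}, X:{C} ∪→ {A,C}; cost 1
[col 2] GJX: children G:{C}, JX:{A,C} ∩→ {C}; cost 0
[col 2] KS: children K:{G}, S:{T} ∪→ {G,T}; cost 1
[col 2] GJKSX: children GJX:{C}, KS:{G,T} ∪→ {C,G,T}; cost 1
[col 3] JX: children J:{T}, X:{A} ∪→ {A,T}; cost 1
[col 3] GJX: children G:{G}, JX:{A,T} ∪→ {A,G,T}; cost 1
[col 3] KS: children K:{G}, S:{G} ∩→ {G}; cost 0
[col 3] GJKSX: children GJX:{A,G,T}, KS:{G} ∩→ {G}; cost 0
[col 4] JX: children J:{A}, X:{C} ∪→ {A,C}; cost 1
[col 4] GJX: children G:{G}, JX:{A,C} ∪→ {A,C,G}; cost 1
[col 4] KS: children K:{C}, S:{A} ∪→ {A,C}; cost 1
[col 4] GJKSX: children GJX:{A,C,G}, KS:{A,C} ∩→ {A,C}; cost 0
[col 5] JX: children J:{G}, X:{A} ∪→ {A,G}; cost 1
[col 5] GJX: children G:{A}, JX:{A,G} ∩→ {A}; cost 0
[col 5] KS: children K:{G}, S:{A} ∪→ {A,G}; cost 1
[col 5] GJKSX: children GJX:{A}, KS:{A,G} ∩→ {A}; cost 0
[col 6] JX: children J:{C}, X:{G} ∪→ {C,G}; cost 1
[col 6] GJX: children G:{C}, JX:{C,G} ∩→ {C}; cost 0
[col 6] KS: children K:{C}, S:{G} ∪→ {C,G}; cost 1
[col 6] GJKSX: children GJX:{C}, KS:{C,G} ∩→ {C}; cost 0
[col 7] JX: children J:{C}, X:{C} ∩→ {C}; cost 0
[col 7] GJX: children G:{G}, JX:{C} ∪→ {C,G}; cost 1
[col 7] KS: children K:{T}, S:{C} ∪→ {C,T}; cost 1
[col 7] GJKSX: children GJX:{C,G}, KS:{C,T} ∩→ {C}; cost 0
per-site changes: [3, 3, 3, 2, 3, 2, 2, 2]; total = 20

20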